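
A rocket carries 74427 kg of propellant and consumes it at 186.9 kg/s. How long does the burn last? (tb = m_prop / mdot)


tb = 74427 / 186.9 = 398.2 s

398.2 s


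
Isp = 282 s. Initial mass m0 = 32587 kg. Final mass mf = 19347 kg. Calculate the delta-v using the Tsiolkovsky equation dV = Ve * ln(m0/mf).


Ve = 282 * 9.81 = 2766.42 m/s
dV = 2766.42 * ln(32587/19347) = 1442 m/s

1442 m/s


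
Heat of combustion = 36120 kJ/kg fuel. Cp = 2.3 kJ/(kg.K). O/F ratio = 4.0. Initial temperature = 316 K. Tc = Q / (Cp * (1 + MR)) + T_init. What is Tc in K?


Tc = 36120 / (2.3 * (1 + 4.0)) + 316 = 3457 K

3457 K


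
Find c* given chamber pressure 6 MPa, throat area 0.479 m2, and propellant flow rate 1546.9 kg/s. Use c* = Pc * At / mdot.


c* = 6e6 * 0.479 / 1546.9 = 1858 m/s

1858 m/s


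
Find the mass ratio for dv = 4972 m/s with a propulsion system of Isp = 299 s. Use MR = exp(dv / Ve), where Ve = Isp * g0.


Ve = 299 * 9.81 = 2933.19 m/s
MR = exp(4972 / 2933.19) = 5.447

5.447


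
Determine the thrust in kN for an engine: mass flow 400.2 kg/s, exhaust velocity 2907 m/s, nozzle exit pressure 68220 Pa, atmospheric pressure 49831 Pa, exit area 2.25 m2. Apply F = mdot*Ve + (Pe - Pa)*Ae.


F = 400.2 * 2907 + (68220 - 49831) * 2.25 = 1.2048e+06 N = 1204.8 kN

1204.8 kN


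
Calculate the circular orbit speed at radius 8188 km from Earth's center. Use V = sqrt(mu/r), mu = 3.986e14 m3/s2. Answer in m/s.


V = sqrt(3.986e14 / 8188000) = 6977 m/s

6977 m/s


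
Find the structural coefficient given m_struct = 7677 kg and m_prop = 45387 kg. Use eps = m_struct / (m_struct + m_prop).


eps = 7677 / (7677 + 45387) = 0.1447

0.1447


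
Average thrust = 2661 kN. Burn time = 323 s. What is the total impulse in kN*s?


It = 2661 * 323 = 859503 kN*s

859503 kN*s


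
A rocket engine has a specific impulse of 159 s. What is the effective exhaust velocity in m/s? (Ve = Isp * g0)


Ve = Isp * g0 = 159 * 9.81 = 1559.8 m/s

1559.8 m/s


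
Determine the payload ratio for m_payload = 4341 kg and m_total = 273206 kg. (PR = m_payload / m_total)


PR = 4341 / 273206 = 0.0159

0.0159


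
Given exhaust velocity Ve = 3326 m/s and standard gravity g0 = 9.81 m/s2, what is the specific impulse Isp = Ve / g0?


Isp = Ve / g0 = 3326 / 9.81 = 339.0 s

339.0 s


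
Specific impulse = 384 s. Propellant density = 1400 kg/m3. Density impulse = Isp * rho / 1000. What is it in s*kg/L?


rho*Isp = 384 * 1400 / 1000 = 538 s*kg/L

538 s*kg/L


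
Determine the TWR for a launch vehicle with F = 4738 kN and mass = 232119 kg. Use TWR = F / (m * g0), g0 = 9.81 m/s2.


TWR = 4738000 / (232119 * 9.81) = 2.08

2.08


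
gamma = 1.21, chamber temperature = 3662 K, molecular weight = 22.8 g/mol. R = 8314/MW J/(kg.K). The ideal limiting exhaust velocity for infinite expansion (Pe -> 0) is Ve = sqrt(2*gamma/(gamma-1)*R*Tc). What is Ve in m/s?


R = 8314 / 22.8 = 364.65 J/(kg.K)
Ve = sqrt(2 * 1.21 / (1.21 - 1) * 364.65 * 3662) = 3923 m/s

3923 m/s


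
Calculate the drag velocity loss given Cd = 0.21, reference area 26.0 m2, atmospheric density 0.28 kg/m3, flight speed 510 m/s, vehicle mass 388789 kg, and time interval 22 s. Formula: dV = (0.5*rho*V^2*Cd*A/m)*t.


D = 0.5 * 0.28 * 510^2 * 0.21 * 26.0 = 198820.44 N
a = 198820.44 / 388789 = 0.5114 m/s2
dV = 0.5114 * 22 = 11.3 m/s

11.3 m/s


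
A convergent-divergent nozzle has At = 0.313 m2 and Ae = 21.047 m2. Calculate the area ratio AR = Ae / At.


AR = 21.047 / 0.313 = 67.2

67.2


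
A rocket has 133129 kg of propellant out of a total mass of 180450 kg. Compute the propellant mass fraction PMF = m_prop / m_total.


PMF = 133129 / 180450 = 0.738

0.738


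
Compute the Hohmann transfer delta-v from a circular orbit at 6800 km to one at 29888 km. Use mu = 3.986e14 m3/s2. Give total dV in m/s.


V1 = sqrt(mu/r1) = 7656.22 m/s
dV1 = V1*(sqrt(2*r2/(r1+r2)) - 1) = 2116.51 m/s
V2 = sqrt(mu/r2) = 3651.91 m/s
dV2 = V2*(1 - sqrt(2*r1/(r1+r2))) = 1428.46 m/s
Total dV = 3545 m/s

3545 m/s


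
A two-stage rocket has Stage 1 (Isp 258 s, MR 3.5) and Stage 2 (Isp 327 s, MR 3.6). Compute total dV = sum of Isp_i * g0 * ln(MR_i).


dV1 = 258 * 9.81 * ln(3.5) = 3170.7 m/s
dV2 = 327 * 9.81 * ln(3.6) = 4109.1 m/s
Total dV = 3170.7 + 4109.1 = 7279.8 m/s ~ 7280 m/s

7280 m/s


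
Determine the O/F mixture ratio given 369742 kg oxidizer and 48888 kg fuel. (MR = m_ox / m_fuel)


MR = 369742 / 48888 = 7.56

7.56


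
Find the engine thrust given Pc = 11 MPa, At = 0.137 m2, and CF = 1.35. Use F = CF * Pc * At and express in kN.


F = 1.35 * 11e6 * 0.137 = 2.0345e+06 N = 2034.5 kN

2034.5 kN


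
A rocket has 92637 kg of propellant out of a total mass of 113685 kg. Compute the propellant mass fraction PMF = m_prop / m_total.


PMF = 92637 / 113685 = 0.815

0.815


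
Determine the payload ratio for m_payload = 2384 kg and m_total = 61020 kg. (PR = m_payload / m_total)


PR = 2384 / 61020 = 0.0391

0.0391


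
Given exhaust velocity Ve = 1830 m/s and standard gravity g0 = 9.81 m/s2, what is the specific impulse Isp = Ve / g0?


Isp = Ve / g0 = 1830 / 9.81 = 186.5 s

186.5 s


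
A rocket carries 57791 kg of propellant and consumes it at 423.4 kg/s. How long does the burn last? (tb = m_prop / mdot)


tb = 57791 / 423.4 = 136.5 s

136.5 s


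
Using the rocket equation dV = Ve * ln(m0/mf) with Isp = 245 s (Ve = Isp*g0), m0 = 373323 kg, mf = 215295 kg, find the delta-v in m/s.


Ve = 245 * 9.81 = 2403.45 m/s
dV = 2403.45 * ln(373323/215295) = 1323 m/s

1323 m/s


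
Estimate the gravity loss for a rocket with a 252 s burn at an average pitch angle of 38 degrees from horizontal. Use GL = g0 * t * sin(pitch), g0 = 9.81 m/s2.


GL = 9.81 * 252 * sin(38 deg) = 1522 m/s

1522 m/s


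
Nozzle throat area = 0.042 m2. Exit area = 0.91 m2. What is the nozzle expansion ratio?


AR = 0.91 / 0.042 = 21.7

21.7


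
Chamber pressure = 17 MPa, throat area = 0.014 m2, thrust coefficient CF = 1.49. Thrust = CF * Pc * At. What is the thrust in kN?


F = 1.49 * 17e6 * 0.014 = 354620.0 N = 354.6 kN

354.6 kN


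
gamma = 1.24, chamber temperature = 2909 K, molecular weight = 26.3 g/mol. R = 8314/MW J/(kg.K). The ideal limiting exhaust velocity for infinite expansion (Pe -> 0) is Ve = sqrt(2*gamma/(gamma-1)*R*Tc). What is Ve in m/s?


R = 8314 / 26.3 = 316.12 J/(kg.K)
Ve = sqrt(2 * 1.24 / (1.24 - 1) * 316.12 * 2909) = 3083 m/s

3083 m/s


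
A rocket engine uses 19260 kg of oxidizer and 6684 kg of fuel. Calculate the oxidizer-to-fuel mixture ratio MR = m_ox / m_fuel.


MR = 19260 / 6684 = 2.88

2.88


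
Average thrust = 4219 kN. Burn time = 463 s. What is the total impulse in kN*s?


It = 4219 * 463 = 1953397 kN*s

1953397 kN*s


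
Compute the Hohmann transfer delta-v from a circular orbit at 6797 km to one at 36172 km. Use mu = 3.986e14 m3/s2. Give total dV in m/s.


V1 = sqrt(mu/r1) = 7657.91 m/s
dV1 = V1*(sqrt(2*r2/(r1+r2)) - 1) = 2278.6 m/s
V2 = sqrt(mu/r2) = 3319.57 m/s
dV2 = V2*(1 - sqrt(2*r1/(r1+r2))) = 1452.43 m/s
Total dV = 3731 m/s

3731 m/s


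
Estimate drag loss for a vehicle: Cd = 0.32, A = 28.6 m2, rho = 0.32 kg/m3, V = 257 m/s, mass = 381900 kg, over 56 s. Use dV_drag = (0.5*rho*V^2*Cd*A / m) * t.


D = 0.5 * 0.32 * 257^2 * 0.32 * 28.6 = 96716.87 N
a = 96716.87 / 381900 = 0.2533 m/s2
dV = 0.2533 * 56 = 14.2 m/s

14.2 m/s


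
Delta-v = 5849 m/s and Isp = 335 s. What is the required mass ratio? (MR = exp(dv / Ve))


Ve = 335 * 9.81 = 3286.35 m/s
MR = exp(5849 / 3286.35) = 5.929

5.929


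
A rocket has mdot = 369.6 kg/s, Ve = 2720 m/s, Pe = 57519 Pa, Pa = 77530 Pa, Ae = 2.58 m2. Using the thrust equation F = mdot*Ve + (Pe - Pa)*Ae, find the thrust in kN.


F = 369.6 * 2720 + (57519 - 77530) * 2.58 = 953684.0 N = 953.7 kN

953.7 kN


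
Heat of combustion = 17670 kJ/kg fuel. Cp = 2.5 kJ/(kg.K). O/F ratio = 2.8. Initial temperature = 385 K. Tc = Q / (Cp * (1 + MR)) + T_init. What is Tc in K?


Tc = 17670 / (2.5 * (1 + 2.8)) + 385 = 2245 K

2245 K


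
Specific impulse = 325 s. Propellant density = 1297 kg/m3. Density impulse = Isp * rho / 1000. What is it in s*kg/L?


rho*Isp = 325 * 1297 / 1000 = 422 s*kg/L

422 s*kg/L


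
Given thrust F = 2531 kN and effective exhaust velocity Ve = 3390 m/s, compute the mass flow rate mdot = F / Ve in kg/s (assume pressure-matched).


mdot = F / Ve = 2531000 / 3390 = 746.6 kg/s

746.6 kg/s


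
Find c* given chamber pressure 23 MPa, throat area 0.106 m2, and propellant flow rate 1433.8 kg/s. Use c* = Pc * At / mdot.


c* = 23e6 * 0.106 / 1433.8 = 1700 m/s

1700 m/s


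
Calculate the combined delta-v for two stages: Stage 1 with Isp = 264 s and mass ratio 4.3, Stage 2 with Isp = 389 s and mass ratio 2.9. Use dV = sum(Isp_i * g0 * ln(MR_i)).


dV1 = 264 * 9.81 * ln(4.3) = 3777.6 m/s
dV2 = 389 * 9.81 * ln(2.9) = 4063.0 m/s
Total dV = 3777.6 + 4063.0 = 7840.6 m/s ~ 7841 m/s

7841 m/s


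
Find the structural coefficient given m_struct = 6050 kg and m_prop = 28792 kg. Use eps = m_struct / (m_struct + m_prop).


eps = 6050 / (6050 + 28792) = 0.1736

0.1736


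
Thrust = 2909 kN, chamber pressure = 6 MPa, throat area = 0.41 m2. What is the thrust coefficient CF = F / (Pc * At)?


CF = 2909000 / (6e6 * 0.41) = 1.18

1.18


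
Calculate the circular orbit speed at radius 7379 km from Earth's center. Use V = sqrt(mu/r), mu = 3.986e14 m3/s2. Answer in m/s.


V = sqrt(3.986e14 / 7379000) = 7350 m/s

7350 m/s


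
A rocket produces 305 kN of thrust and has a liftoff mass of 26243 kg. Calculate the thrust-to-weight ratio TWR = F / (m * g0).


TWR = 305000 / (26243 * 9.81) = 1.18

1.18


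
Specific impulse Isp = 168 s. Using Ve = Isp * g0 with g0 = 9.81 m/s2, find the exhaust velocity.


Ve = Isp * g0 = 168 * 9.81 = 1648.1 m/s

1648.1 m/s


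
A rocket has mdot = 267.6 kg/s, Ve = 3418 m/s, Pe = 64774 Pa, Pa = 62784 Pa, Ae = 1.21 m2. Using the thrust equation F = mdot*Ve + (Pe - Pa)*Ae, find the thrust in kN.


F = 267.6 * 3418 + (64774 - 62784) * 1.21 = 917065.0 N = 917.1 kN

917.1 kN


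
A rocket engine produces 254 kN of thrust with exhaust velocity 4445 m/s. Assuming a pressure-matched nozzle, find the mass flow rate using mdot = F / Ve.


mdot = F / Ve = 254000 / 4445 = 57.1 kg/s

57.1 kg/s


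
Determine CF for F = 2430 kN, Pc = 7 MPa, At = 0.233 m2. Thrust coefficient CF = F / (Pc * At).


CF = 2430000 / (7e6 * 0.233) = 1.49

1.49


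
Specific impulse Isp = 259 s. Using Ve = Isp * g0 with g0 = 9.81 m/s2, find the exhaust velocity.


Ve = Isp * g0 = 259 * 9.81 = 2540.8 m/s

2540.8 m/s


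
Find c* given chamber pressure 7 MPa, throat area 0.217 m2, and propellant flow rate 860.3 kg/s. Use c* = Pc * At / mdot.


c* = 7e6 * 0.217 / 860.3 = 1766 m/s

1766 m/s


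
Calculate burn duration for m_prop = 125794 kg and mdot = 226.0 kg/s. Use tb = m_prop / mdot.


tb = 125794 / 226.0 = 556.6 s

556.6 s


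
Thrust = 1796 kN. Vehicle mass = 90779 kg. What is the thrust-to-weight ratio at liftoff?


TWR = 1796000 / (90779 * 9.81) = 2.02

2.02


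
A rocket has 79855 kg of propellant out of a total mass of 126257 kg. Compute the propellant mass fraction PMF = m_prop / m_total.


PMF = 79855 / 126257 = 0.632

0.632


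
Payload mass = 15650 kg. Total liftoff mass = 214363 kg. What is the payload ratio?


PR = 15650 / 214363 = 0.073

0.073


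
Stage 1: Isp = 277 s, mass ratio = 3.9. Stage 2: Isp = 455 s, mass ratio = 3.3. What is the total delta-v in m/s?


dV1 = 277 * 9.81 * ln(3.9) = 3698.3 m/s
dV2 = 455 * 9.81 * ln(3.3) = 5329.1 m/s
Total dV = 3698.3 + 5329.1 = 9027.4 m/s ~ 9027 m/s

9027 m/s


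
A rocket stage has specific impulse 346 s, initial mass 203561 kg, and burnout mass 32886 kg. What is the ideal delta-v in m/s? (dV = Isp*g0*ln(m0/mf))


Ve = 346 * 9.81 = 3394.26 m/s
dV = 3394.26 * ln(203561/32886) = 6187 m/s

6187 m/s


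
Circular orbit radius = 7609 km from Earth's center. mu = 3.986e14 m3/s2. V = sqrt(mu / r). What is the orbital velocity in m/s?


V = sqrt(3.986e14 / 7609000) = 7238 m/s

7238 m/s


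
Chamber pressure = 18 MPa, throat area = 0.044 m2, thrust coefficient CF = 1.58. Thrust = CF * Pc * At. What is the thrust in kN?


F = 1.58 * 18e6 * 0.044 = 1.2514e+06 N = 1251.4 kN

1251.4 kN


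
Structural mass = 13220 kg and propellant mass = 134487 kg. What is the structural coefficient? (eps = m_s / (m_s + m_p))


eps = 13220 / (13220 + 134487) = 0.0895

0.0895


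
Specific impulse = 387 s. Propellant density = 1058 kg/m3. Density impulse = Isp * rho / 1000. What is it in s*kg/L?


rho*Isp = 387 * 1058 / 1000 = 409 s*kg/L

409 s*kg/L


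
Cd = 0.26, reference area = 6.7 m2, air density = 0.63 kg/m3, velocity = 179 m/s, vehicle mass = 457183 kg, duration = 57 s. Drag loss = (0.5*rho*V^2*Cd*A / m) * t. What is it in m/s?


D = 0.5 * 0.63 * 179^2 * 0.26 * 6.7 = 17581.86 N
a = 17581.86 / 457183 = 0.0385 m/s2
dV = 0.0385 * 57 = 2.2 m/s

2.2 m/s


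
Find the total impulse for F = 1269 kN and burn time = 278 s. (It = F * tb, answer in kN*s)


It = 1269 * 278 = 352782 kN*s

352782 kN*s


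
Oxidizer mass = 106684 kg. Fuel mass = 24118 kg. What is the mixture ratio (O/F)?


MR = 106684 / 24118 = 4.42

4.42


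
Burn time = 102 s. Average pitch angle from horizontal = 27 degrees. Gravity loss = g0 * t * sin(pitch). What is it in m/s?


GL = 9.81 * 102 * sin(27 deg) = 454 m/s

454 m/s


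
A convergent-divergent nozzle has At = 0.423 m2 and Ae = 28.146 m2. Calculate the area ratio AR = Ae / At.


AR = 28.146 / 0.423 = 66.5

66.5


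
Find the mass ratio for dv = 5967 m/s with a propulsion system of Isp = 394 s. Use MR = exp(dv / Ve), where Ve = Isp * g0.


Ve = 394 * 9.81 = 3865.14 m/s
MR = exp(5967 / 3865.14) = 4.682

4.682


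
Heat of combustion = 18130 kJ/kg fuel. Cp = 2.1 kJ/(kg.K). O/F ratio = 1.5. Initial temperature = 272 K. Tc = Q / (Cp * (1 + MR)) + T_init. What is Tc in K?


Tc = 18130 / (2.1 * (1 + 1.5)) + 272 = 3725 K

3725 K


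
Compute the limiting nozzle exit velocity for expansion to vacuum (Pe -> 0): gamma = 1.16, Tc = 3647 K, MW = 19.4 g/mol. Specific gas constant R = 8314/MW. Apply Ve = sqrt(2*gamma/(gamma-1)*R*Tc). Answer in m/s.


R = 8314 / 19.4 = 428.56 J/(kg.K)
Ve = sqrt(2 * 1.16 / (1.16 - 1) * 428.56 * 3647) = 4761 m/s

4761 m/s


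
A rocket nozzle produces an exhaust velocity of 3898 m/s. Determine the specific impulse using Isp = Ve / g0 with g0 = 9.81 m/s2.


Isp = Ve / g0 = 3898 / 9.81 = 397.3 s

397.3 s


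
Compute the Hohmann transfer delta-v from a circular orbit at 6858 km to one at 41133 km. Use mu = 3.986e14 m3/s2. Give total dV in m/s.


V1 = sqrt(mu/r1) = 7623.77 m/s
dV1 = V1*(sqrt(2*r2/(r1+r2)) - 1) = 2357.83 m/s
V2 = sqrt(mu/r2) = 3112.96 m/s
dV2 = V2*(1 - sqrt(2*r1/(r1+r2))) = 1448.75 m/s
Total dV = 3807 m/s

3807 m/s


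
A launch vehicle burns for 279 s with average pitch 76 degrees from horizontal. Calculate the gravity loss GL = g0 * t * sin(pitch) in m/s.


GL = 9.81 * 279 * sin(76 deg) = 2656 m/s

2656 m/s


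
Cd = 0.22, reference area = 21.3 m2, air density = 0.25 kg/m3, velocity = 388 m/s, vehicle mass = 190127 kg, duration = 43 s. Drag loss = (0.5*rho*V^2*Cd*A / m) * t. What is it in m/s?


D = 0.5 * 0.25 * 388^2 * 0.22 * 21.3 = 88181.15 N
a = 88181.15 / 190127 = 0.4638 m/s2
dV = 0.4638 * 43 = 19.9 m/s

19.9 m/s


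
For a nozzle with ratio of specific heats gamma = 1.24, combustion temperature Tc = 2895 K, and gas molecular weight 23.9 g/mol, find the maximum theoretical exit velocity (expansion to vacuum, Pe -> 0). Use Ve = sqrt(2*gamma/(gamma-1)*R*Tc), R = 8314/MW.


R = 8314 / 23.9 = 347.87 J/(kg.K)
Ve = sqrt(2 * 1.24 / (1.24 - 1) * 347.87 * 2895) = 3226 m/s

3226 m/s


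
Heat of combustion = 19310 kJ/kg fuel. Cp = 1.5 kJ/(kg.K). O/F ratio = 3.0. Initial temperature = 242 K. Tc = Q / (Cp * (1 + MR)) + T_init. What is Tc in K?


Tc = 19310 / (1.5 * (1 + 3.0)) + 242 = 3460 K

3460 K


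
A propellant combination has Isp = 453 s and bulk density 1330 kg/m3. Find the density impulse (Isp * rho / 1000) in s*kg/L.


rho*Isp = 453 * 1330 / 1000 = 602 s*kg/L

602 s*kg/L


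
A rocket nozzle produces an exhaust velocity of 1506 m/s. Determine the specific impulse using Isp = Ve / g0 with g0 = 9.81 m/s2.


Isp = Ve / g0 = 1506 / 9.81 = 153.5 s

153.5 s


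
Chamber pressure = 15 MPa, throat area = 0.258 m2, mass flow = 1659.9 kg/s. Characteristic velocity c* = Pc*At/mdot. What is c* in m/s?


c* = 15e6 * 0.258 / 1659.9 = 2331 m/s

2331 m/s


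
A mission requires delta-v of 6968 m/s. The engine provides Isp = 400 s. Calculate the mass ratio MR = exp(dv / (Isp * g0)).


Ve = 400 * 9.81 = 3924.0 m/s
MR = exp(6968 / 3924.0) = 5.905

5.905


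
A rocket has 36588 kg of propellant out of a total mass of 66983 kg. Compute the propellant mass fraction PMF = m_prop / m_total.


PMF = 36588 / 66983 = 0.546

0.546


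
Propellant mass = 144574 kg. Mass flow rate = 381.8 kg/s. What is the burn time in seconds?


tb = 144574 / 381.8 = 378.7 s

378.7 s


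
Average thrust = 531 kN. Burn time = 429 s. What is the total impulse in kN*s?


It = 531 * 429 = 227799 kN*s

227799 kN*s


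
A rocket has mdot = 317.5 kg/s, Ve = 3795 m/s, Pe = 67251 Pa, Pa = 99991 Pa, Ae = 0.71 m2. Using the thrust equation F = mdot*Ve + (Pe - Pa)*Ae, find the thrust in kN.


F = 317.5 * 3795 + (67251 - 99991) * 0.71 = 1.1817e+06 N = 1181.7 kN

1181.7 kN


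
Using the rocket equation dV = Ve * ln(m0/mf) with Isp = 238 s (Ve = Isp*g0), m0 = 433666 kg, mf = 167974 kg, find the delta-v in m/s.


Ve = 238 * 9.81 = 2334.78 m/s
dV = 2334.78 * ln(433666/167974) = 2214 m/s

2214 m/s


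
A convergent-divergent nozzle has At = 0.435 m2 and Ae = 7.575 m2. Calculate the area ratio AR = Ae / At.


AR = 7.575 / 0.435 = 17.4

17.4


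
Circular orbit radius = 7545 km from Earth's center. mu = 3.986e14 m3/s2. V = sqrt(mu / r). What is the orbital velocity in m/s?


V = sqrt(3.986e14 / 7545000) = 7268 m/s

7268 m/s


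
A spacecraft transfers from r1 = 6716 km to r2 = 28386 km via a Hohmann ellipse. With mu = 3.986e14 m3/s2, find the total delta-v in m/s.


V1 = sqrt(mu/r1) = 7703.95 m/s
dV1 = V1*(sqrt(2*r2/(r1+r2)) - 1) = 2093.53 m/s
V2 = sqrt(mu/r2) = 3747.28 m/s
dV2 = V2*(1 - sqrt(2*r1/(r1+r2))) = 1429.24 m/s
Total dV = 3523 m/s

3523 m/s


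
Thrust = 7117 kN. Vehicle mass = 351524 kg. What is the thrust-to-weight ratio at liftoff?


TWR = 7117000 / (351524 * 9.81) = 2.06

2.06


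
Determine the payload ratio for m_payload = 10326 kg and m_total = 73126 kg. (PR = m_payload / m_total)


PR = 10326 / 73126 = 0.1412

0.1412


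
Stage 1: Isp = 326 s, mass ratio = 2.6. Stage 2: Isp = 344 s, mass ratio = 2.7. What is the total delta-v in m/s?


dV1 = 326 * 9.81 * ln(2.6) = 3055.8 m/s
dV2 = 344 * 9.81 * ln(2.7) = 3351.9 m/s
Total dV = 3055.8 + 3351.9 = 6407.7 m/s ~ 6408 m/s

6408 m/s


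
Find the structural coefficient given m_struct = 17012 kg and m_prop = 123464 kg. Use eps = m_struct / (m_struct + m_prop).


eps = 17012 / (17012 + 123464) = 0.1211

0.1211


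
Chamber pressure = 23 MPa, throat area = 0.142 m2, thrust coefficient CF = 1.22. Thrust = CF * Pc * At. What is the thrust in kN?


F = 1.22 * 23e6 * 0.142 = 3.9845e+06 N = 3984.5 kN

3984.5 kN


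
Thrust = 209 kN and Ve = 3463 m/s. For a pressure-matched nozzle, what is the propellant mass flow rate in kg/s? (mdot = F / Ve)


mdot = F / Ve = 209000 / 3463 = 60.4 kg/s

60.4 kg/s


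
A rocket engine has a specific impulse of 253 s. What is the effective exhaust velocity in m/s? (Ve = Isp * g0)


Ve = Isp * g0 = 253 * 9.81 = 2481.9 m/s

2481.9 m/s


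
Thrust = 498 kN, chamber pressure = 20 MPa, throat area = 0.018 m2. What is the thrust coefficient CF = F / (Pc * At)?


CF = 498000 / (20e6 * 0.018) = 1.38

1.38


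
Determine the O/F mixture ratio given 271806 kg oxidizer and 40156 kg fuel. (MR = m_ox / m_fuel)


MR = 271806 / 40156 = 6.77

6.77


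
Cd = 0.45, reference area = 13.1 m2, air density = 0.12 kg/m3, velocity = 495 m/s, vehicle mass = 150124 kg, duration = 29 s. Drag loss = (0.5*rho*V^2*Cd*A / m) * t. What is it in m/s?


D = 0.5 * 0.12 * 495^2 * 0.45 * 13.1 = 86665.34 N
a = 86665.34 / 150124 = 0.5773 m/s2
dV = 0.5773 * 29 = 16.7 m/s

16.7 m/s


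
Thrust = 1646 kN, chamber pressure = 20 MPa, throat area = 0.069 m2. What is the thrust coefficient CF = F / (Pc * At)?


CF = 1646000 / (20e6 * 0.069) = 1.19

1.19


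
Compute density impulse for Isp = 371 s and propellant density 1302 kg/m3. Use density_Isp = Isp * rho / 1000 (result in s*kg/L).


rho*Isp = 371 * 1302 / 1000 = 483 s*kg/L

483 s*kg/L


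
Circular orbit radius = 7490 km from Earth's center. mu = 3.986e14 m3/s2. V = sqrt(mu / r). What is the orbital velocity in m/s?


V = sqrt(3.986e14 / 7490000) = 7295 m/s

7295 m/s


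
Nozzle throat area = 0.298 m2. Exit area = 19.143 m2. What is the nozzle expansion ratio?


AR = 19.143 / 0.298 = 64.2

64.2


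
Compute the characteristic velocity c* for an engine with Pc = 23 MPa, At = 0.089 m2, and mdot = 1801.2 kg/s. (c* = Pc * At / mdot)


c* = 23e6 * 0.089 / 1801.2 = 1136 m/s

1136 m/s


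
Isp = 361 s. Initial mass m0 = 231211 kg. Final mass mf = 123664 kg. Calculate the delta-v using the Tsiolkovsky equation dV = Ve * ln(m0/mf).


Ve = 361 * 9.81 = 3541.41 m/s
dV = 3541.41 * ln(231211/123664) = 2216 m/s

2216 m/s


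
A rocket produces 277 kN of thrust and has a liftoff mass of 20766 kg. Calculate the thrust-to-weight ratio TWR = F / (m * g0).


TWR = 277000 / (20766 * 9.81) = 1.36

1.36


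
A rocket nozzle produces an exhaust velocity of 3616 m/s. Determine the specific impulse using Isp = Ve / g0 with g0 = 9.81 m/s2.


Isp = Ve / g0 = 3616 / 9.81 = 368.6 s

368.6 s


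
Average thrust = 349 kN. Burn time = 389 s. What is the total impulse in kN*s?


It = 349 * 389 = 135761 kN*s

135761 kN*s


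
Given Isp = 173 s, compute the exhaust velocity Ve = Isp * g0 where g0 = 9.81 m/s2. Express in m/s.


Ve = Isp * g0 = 173 * 9.81 = 1697.1 m/s

1697.1 m/s


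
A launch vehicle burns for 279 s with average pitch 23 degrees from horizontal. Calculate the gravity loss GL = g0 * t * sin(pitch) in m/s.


GL = 9.81 * 279 * sin(23 deg) = 1069 m/s

1069 m/s


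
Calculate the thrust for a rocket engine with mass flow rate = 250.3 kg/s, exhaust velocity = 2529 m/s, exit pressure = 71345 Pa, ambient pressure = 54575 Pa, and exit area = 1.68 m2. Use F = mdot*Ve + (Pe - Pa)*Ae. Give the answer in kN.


F = 250.3 * 2529 + (71345 - 54575) * 1.68 = 661182.0 N = 661.2 kN

661.2 kN


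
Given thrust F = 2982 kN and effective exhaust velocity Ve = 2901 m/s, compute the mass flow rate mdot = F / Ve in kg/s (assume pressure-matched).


mdot = F / Ve = 2982000 / 2901 = 1027.9 kg/s

1027.9 kg/s


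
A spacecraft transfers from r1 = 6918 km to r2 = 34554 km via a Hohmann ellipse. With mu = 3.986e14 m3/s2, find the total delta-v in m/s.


V1 = sqrt(mu/r1) = 7590.64 m/s
dV1 = V1*(sqrt(2*r2/(r1+r2)) - 1) = 2207.98 m/s
V2 = sqrt(mu/r2) = 3396.41 m/s
dV2 = V2*(1 - sqrt(2*r1/(r1+r2))) = 1434.64 m/s
Total dV = 3643 m/s

3643 m/s


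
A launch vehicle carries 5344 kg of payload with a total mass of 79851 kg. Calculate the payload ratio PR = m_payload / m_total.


PR = 5344 / 79851 = 0.0669

0.0669


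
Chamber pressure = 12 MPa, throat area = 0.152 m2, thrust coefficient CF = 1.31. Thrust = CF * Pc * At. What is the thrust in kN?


F = 1.31 * 12e6 * 0.152 = 2.3894e+06 N = 2389.4 kN

2389.4 kN


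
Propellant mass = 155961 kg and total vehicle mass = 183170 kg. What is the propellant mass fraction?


PMF = 155961 / 183170 = 0.851

0.851


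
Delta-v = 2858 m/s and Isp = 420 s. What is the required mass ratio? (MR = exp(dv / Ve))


Ve = 420 * 9.81 = 4120.2 m/s
MR = exp(2858 / 4120.2) = 2.001

2.001


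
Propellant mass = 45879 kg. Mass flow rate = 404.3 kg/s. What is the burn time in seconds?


tb = 45879 / 404.3 = 113.5 s

113.5 s


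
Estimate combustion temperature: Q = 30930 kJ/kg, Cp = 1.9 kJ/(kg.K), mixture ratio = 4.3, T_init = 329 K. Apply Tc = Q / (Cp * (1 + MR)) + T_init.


Tc = 30930 / (1.9 * (1 + 4.3)) + 329 = 3400 K

3400 K


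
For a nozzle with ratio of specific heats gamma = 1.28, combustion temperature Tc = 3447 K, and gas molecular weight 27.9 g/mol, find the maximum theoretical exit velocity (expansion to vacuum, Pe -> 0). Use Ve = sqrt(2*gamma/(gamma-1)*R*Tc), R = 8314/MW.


R = 8314 / 27.9 = 297.99 J/(kg.K)
Ve = sqrt(2 * 1.28 / (1.28 - 1) * 297.99 * 3447) = 3065 m/s

3065 m/s


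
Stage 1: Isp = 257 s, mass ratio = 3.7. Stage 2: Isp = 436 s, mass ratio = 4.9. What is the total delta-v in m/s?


dV1 = 257 * 9.81 * ln(3.7) = 3298.5 m/s
dV2 = 436 * 9.81 * ln(4.9) = 6797.4 m/s
Total dV = 3298.5 + 6797.4 = 10095.9 m/s ~ 10096 m/s

10096 m/s


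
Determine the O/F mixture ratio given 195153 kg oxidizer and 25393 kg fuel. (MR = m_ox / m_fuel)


MR = 195153 / 25393 = 7.69

7.69


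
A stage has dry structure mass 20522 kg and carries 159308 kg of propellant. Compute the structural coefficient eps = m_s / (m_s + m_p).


eps = 20522 / (20522 + 159308) = 0.1141

0.1141


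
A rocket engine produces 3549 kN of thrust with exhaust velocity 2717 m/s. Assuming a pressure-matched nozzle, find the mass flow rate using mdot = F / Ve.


mdot = F / Ve = 3549000 / 2717 = 1306.2 kg/s

1306.2 kg/s


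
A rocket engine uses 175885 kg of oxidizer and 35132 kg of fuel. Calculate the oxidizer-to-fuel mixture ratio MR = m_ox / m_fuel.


MR = 175885 / 35132 = 5.01

5.01


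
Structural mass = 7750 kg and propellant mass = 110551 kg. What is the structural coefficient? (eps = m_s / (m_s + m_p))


eps = 7750 / (7750 + 110551) = 0.0655

0.0655


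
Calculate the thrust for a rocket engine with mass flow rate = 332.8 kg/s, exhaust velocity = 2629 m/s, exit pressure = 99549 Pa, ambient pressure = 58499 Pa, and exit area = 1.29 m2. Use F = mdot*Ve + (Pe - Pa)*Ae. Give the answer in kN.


F = 332.8 * 2629 + (99549 - 58499) * 1.29 = 927886.0 N = 927.9 kN

927.9 kN


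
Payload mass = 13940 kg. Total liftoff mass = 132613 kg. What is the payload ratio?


PR = 13940 / 132613 = 0.1051

0.1051


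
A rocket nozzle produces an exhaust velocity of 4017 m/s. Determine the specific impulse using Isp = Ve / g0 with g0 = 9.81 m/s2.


Isp = Ve / g0 = 4017 / 9.81 = 409.5 s

409.5 s


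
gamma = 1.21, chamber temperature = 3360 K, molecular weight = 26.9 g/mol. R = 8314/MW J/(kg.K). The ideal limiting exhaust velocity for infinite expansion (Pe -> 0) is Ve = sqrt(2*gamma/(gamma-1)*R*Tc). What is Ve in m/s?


R = 8314 / 26.9 = 309.07 J/(kg.K)
Ve = sqrt(2 * 1.21 / (1.21 - 1) * 309.07 * 3360) = 3459 m/s

3459 m/s


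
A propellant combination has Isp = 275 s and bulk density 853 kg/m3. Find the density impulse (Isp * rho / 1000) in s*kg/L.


rho*Isp = 275 * 853 / 1000 = 235 s*kg/L

235 s*kg/L


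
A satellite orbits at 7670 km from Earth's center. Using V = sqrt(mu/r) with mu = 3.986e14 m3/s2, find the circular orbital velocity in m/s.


V = sqrt(3.986e14 / 7670000) = 7209 m/s

7209 m/s


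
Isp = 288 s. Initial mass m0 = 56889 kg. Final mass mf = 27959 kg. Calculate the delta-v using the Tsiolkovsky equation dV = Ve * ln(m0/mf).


Ve = 288 * 9.81 = 2825.28 m/s
dV = 2825.28 * ln(56889/27959) = 2007 m/s

2007 m/s


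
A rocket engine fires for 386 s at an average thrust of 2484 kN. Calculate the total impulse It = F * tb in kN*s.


It = 2484 * 386 = 958824 kN*s

958824 kN*s


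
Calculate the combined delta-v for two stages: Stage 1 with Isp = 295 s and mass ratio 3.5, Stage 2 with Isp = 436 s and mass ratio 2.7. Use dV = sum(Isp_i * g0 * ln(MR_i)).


dV1 = 295 * 9.81 * ln(3.5) = 3625.4 m/s
dV2 = 436 * 9.81 * ln(2.7) = 4248.3 m/s
Total dV = 3625.4 + 4248.3 = 7873.7 m/s ~ 7874 m/s

7874 m/s


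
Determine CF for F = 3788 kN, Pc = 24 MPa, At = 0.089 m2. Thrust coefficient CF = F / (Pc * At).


CF = 3788000 / (24e6 * 0.089) = 1.77

1.77


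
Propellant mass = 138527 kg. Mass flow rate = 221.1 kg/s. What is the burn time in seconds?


tb = 138527 / 221.1 = 626.5 s

626.5 s


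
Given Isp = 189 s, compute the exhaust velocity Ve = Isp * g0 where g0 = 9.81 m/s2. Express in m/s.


Ve = Isp * g0 = 189 * 9.81 = 1854.1 m/s

1854.1 m/s


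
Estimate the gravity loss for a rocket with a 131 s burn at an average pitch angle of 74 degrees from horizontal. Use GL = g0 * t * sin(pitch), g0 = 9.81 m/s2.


GL = 9.81 * 131 * sin(74 deg) = 1235 m/s

1235 m/s


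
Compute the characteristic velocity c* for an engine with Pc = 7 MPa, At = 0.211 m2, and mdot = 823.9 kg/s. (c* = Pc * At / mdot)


c* = 7e6 * 0.211 / 823.9 = 1793 m/s

1793 m/s


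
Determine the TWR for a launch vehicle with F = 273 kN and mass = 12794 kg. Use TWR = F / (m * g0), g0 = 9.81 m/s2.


TWR = 273000 / (12794 * 9.81) = 2.18

2.18


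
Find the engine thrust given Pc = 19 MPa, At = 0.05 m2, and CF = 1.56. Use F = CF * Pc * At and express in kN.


F = 1.56 * 19e6 * 0.05 = 1.4820e+06 N = 1482.0 kN

1482.0 kN


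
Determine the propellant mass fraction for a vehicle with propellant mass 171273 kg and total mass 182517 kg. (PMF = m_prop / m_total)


PMF = 171273 / 182517 = 0.938

0.938


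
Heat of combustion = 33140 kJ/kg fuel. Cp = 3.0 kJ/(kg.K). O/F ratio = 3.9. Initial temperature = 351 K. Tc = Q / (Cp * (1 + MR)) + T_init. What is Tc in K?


Tc = 33140 / (3.0 * (1 + 3.9)) + 351 = 2605 K

2605 K


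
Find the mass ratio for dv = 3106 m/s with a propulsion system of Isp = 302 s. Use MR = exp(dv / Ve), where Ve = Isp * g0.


Ve = 302 * 9.81 = 2962.62 m/s
MR = exp(3106 / 2962.62) = 2.853

2.853


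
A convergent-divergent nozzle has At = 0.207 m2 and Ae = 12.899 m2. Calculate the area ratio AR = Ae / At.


AR = 12.899 / 0.207 = 62.3

62.3


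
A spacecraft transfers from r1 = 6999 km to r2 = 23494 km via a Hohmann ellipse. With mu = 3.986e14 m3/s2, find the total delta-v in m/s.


V1 = sqrt(mu/r1) = 7546.59 m/s
dV1 = V1*(sqrt(2*r2/(r1+r2)) - 1) = 1821.35 m/s
V2 = sqrt(mu/r2) = 4118.98 m/s
dV2 = V2*(1 - sqrt(2*r1/(r1+r2))) = 1328.22 m/s
Total dV = 3150 m/s

3150 m/s


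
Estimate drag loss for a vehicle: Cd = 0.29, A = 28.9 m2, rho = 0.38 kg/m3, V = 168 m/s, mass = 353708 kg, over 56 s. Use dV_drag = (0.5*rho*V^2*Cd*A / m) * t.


D = 0.5 * 0.38 * 168^2 * 0.29 * 28.9 = 44943.62 N
a = 44943.62 / 353708 = 0.1271 m/s2
dV = 0.1271 * 56 = 7.1 m/s

7.1 m/s


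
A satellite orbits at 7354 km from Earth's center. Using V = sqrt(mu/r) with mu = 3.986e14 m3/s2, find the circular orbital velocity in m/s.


V = sqrt(3.986e14 / 7354000) = 7362 m/s

7362 m/s


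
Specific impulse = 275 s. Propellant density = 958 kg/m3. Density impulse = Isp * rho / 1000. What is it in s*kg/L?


rho*Isp = 275 * 958 / 1000 = 263 s*kg/L

263 s*kg/L


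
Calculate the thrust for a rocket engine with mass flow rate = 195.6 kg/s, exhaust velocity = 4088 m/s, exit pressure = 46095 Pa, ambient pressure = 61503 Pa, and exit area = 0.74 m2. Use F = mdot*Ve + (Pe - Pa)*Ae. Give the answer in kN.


F = 195.6 * 4088 + (46095 - 61503) * 0.74 = 788211.0 N = 788.2 kN

788.2 kN


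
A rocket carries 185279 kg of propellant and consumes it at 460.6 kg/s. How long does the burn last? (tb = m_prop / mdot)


tb = 185279 / 460.6 = 402.3 s

402.3 s


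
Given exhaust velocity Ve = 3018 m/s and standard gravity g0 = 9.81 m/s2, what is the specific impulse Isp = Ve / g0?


Isp = Ve / g0 = 3018 / 9.81 = 307.6 s

307.6 s


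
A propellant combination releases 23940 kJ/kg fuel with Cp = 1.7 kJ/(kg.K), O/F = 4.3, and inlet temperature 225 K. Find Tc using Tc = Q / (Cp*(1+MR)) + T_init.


Tc = 23940 / (1.7 * (1 + 4.3)) + 225 = 2882 K

2882 K


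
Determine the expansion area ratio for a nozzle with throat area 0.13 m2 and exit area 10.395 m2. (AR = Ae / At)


AR = 10.395 / 0.13 = 80.0

80.0


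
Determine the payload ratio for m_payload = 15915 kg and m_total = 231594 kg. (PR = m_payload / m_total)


PR = 15915 / 231594 = 0.0687

0.0687


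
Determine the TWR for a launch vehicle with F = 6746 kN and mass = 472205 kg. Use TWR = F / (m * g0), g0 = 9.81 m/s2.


TWR = 6746000 / (472205 * 9.81) = 1.46

1.46


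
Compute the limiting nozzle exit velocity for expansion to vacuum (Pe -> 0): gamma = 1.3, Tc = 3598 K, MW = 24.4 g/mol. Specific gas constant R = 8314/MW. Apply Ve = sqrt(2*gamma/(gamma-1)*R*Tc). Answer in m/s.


R = 8314 / 24.4 = 340.74 J/(kg.K)
Ve = sqrt(2 * 1.3 / (1.3 - 1) * 340.74 * 3598) = 3260 m/s

3260 m/s


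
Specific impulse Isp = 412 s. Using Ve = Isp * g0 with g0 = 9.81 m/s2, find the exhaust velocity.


Ve = Isp * g0 = 412 * 9.81 = 4041.7 m/s

4041.7 m/s


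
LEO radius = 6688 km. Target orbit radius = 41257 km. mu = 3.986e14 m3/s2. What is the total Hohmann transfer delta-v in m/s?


V1 = sqrt(mu/r1) = 7720.06 m/s
dV1 = V1*(sqrt(2*r2/(r1+r2)) - 1) = 2407.69 m/s
V2 = sqrt(mu/r2) = 3108.28 m/s
dV2 = V2*(1 - sqrt(2*r1/(r1+r2))) = 1466.51 m/s
Total dV = 3874 m/s

3874 m/s


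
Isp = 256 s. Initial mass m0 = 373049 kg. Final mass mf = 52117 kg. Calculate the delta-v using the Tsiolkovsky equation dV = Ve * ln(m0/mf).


Ve = 256 * 9.81 = 2511.36 m/s
dV = 2511.36 * ln(373049/52117) = 4943 m/s

4943 m/s


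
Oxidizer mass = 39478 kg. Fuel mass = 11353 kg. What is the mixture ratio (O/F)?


MR = 39478 / 11353 = 3.48

3.48


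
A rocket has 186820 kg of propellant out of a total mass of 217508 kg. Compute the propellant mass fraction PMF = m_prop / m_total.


PMF = 186820 / 217508 = 0.859

0.859


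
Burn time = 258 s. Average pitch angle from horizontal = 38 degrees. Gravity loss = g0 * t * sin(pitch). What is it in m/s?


GL = 9.81 * 258 * sin(38 deg) = 1558 m/s

1558 m/s


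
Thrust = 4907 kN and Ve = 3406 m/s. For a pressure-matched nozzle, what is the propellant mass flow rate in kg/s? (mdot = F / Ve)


mdot = F / Ve = 4907000 / 3406 = 1440.7 kg/s

1440.7 kg/s


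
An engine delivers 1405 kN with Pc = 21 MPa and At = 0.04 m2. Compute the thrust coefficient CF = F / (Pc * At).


CF = 1405000 / (21e6 * 0.04) = 1.67

1.67


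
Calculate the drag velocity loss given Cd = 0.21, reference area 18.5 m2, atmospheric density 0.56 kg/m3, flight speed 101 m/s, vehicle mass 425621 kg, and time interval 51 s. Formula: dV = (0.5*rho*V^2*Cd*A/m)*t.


D = 0.5 * 0.56 * 101^2 * 0.21 * 18.5 = 11096.65 N
a = 11096.65 / 425621 = 0.0261 m/s2
dV = 0.0261 * 51 = 1.3 m/s

1.3 m/s


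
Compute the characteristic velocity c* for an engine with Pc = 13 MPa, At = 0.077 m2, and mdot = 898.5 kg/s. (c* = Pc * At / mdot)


c* = 13e6 * 0.077 / 898.5 = 1114 m/s

1114 m/s


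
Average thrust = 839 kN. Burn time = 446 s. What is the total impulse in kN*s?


It = 839 * 446 = 374194 kN*s

374194 kN*s


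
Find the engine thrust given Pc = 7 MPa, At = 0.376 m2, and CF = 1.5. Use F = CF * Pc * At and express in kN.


F = 1.5 * 7e6 * 0.376 = 3.9480e+06 N = 3948.0 kN

3948.0 kN


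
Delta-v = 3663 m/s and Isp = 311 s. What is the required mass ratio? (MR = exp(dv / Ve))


Ve = 311 * 9.81 = 3050.91 m/s
MR = exp(3663 / 3050.91) = 3.322

3.322


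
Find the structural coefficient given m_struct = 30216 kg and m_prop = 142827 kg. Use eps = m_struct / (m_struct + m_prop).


eps = 30216 / (30216 + 142827) = 0.1746

0.1746


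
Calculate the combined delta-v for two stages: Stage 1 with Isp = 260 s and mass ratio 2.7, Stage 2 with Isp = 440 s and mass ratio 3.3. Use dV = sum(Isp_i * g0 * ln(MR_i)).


dV1 = 260 * 9.81 * ln(2.7) = 2533.4 m/s
dV2 = 440 * 9.81 * ln(3.3) = 5153.4 m/s
Total dV = 2533.4 + 5153.4 = 7686.8 m/s ~ 7687 m/s

7687 m/s


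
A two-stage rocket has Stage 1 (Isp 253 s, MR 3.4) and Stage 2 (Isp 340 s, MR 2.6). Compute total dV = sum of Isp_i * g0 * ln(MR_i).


dV1 = 253 * 9.81 * ln(3.4) = 3037.3 m/s
dV2 = 340 * 9.81 * ln(2.6) = 3187.0 m/s
Total dV = 3037.3 + 3187.0 = 6224.3 m/s ~ 6224 m/s

6224 m/s


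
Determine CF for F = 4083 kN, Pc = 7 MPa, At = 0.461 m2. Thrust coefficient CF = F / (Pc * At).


CF = 4083000 / (7e6 * 0.461) = 1.27

1.27


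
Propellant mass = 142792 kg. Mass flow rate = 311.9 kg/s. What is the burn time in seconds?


tb = 142792 / 311.9 = 457.8 s

457.8 s


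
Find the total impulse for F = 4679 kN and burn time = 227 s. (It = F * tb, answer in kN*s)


It = 4679 * 227 = 1062133 kN*s

1062133 kN*s


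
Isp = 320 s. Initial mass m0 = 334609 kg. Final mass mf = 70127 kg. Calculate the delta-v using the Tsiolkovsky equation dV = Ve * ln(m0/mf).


Ve = 320 * 9.81 = 3139.2 m/s
dV = 3139.2 * ln(334609/70127) = 4905 m/s

4905 m/s


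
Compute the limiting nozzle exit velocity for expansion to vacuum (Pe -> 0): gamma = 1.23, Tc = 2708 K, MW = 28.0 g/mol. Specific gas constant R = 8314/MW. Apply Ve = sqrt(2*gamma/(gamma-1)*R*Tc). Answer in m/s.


R = 8314 / 28.0 = 296.93 J/(kg.K)
Ve = sqrt(2 * 1.23 / (1.23 - 1) * 296.93 * 2708) = 2933 m/s

2933 m/s


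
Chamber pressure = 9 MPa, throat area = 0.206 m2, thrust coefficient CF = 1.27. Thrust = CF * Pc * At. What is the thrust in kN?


F = 1.27 * 9e6 * 0.206 = 2.3546e+06 N = 2354.6 kN

2354.6 kN


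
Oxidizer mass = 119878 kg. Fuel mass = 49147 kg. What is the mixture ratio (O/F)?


MR = 119878 / 49147 = 2.44

2.44


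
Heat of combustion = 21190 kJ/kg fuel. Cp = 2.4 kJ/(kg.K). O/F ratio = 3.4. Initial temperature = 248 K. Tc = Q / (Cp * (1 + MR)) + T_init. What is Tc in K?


Tc = 21190 / (2.4 * (1 + 3.4)) + 248 = 2255 K

2255 K


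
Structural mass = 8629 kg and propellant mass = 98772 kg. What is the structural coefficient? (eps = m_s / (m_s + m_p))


eps = 8629 / (8629 + 98772) = 0.0803

0.0803


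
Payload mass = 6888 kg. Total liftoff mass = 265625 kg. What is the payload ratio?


PR = 6888 / 265625 = 0.0259

0.0259


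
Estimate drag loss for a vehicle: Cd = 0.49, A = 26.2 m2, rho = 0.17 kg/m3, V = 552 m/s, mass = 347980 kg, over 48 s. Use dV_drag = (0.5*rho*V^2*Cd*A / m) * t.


D = 0.5 * 0.17 * 552^2 * 0.49 * 26.2 = 332502.15 N
a = 332502.15 / 347980 = 0.9555 m/s2
dV = 0.9555 * 48 = 45.9 m/s

45.9 m/s


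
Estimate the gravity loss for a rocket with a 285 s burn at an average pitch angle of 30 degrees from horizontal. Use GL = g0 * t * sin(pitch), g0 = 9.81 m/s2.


GL = 9.81 * 285 * sin(30 deg) = 1398 m/s

1398 m/s


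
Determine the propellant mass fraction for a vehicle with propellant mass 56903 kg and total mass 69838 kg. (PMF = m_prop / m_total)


PMF = 56903 / 69838 = 0.815

0.815


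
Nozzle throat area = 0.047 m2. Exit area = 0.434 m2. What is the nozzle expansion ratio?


AR = 0.434 / 0.047 = 9.2

9.2


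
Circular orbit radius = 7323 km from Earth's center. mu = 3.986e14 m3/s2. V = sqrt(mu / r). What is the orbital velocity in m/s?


V = sqrt(3.986e14 / 7323000) = 7378 m/s

7378 m/s


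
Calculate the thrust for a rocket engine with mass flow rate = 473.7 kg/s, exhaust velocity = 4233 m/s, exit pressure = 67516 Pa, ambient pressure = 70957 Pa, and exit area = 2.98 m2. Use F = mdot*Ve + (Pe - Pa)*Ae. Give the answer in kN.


F = 473.7 * 4233 + (67516 - 70957) * 2.98 = 1.9949e+06 N = 1994.9 kN

1994.9 kN


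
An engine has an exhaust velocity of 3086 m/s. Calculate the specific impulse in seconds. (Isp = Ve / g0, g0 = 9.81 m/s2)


Isp = Ve / g0 = 3086 / 9.81 = 314.6 s

314.6 s
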